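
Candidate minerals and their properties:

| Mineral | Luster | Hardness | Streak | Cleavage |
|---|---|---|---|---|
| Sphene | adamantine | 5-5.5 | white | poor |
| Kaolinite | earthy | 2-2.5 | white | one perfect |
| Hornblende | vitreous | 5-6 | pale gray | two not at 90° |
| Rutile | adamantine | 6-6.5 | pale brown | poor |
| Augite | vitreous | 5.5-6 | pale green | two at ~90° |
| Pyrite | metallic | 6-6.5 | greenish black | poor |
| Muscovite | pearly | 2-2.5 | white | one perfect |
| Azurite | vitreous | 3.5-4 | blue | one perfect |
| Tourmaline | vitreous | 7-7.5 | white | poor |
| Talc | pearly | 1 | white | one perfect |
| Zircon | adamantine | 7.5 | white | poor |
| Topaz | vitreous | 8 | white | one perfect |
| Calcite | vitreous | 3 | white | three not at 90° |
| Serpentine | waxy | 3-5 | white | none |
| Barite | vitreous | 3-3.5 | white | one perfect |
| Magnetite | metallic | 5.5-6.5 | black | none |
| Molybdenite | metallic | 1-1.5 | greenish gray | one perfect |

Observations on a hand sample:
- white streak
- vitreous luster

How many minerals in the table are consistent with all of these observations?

White streak: leaves Sphene, Kaolinite, Muscovite, Tourmaline, Talc, Zircon, Topaz, Calcite, Serpentine, Barite.
Vitreous luster: leaves Tourmaline, Topaz, Calcite, Barite.
Remaining candidates: Barite, Calcite, Topaz, Tourmaline.
That is 4 minerals.

4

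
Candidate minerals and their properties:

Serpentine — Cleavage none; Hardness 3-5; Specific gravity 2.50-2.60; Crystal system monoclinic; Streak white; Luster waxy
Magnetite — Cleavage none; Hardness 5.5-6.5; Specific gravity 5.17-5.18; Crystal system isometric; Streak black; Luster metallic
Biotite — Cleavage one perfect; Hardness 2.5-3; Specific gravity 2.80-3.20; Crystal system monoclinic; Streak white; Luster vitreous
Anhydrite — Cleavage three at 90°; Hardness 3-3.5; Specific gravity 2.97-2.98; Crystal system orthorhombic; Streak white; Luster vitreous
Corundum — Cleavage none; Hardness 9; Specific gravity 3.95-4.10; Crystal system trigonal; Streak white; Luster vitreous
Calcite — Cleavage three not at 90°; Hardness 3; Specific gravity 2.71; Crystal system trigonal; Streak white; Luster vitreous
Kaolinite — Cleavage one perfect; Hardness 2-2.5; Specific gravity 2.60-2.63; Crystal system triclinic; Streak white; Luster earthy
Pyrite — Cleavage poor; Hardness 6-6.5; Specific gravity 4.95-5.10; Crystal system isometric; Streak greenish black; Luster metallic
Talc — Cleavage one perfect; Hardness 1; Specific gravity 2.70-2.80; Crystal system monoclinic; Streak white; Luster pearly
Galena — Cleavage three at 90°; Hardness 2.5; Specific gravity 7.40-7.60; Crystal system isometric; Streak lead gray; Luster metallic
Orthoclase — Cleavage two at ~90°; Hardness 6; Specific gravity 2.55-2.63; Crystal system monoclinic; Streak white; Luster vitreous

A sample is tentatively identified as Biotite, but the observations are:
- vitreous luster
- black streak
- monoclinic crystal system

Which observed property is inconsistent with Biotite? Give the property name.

Vitreous luster: Biotite has vitreous luster — within range.
Black streak: Biotite has white streak — does not match.
Monoclinic crystal system: Biotite has monoclinic system — within range.
The streak is the one property that does not fit.

streak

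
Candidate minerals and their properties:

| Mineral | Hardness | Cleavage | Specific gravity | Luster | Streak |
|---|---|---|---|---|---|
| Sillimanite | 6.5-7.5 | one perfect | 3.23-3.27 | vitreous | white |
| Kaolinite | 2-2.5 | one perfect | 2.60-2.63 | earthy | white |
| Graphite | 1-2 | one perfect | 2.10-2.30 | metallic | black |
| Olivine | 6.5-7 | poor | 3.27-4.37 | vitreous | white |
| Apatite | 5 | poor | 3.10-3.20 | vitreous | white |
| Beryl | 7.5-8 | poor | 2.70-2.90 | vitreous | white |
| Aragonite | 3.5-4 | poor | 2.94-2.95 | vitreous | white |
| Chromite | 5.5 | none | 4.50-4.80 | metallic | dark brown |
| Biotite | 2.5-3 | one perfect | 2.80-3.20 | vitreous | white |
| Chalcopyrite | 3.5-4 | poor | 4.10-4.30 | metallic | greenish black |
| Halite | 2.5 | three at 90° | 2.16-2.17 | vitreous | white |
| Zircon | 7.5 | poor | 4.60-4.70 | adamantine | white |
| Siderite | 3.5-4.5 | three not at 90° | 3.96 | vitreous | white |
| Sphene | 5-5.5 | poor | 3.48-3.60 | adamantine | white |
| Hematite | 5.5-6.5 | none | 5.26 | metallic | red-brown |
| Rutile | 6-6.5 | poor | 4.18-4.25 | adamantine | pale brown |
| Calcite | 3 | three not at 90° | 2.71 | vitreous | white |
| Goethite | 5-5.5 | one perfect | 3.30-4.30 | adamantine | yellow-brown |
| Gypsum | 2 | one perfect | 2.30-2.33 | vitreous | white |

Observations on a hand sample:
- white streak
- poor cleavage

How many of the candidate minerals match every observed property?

White streak eliminates Graphite, Chromite, Chalcopyrite, Hematite, Rutile, Goethite.
Poor cleavage — narrows the field to Olivine, Apatite, Beryl, Aragonite, Zircon, Sphene.
Consistent with every observation: Apatite, Aragonite, Beryl, Olivine, Sphene, Zircon.
That is 6 minerals.

6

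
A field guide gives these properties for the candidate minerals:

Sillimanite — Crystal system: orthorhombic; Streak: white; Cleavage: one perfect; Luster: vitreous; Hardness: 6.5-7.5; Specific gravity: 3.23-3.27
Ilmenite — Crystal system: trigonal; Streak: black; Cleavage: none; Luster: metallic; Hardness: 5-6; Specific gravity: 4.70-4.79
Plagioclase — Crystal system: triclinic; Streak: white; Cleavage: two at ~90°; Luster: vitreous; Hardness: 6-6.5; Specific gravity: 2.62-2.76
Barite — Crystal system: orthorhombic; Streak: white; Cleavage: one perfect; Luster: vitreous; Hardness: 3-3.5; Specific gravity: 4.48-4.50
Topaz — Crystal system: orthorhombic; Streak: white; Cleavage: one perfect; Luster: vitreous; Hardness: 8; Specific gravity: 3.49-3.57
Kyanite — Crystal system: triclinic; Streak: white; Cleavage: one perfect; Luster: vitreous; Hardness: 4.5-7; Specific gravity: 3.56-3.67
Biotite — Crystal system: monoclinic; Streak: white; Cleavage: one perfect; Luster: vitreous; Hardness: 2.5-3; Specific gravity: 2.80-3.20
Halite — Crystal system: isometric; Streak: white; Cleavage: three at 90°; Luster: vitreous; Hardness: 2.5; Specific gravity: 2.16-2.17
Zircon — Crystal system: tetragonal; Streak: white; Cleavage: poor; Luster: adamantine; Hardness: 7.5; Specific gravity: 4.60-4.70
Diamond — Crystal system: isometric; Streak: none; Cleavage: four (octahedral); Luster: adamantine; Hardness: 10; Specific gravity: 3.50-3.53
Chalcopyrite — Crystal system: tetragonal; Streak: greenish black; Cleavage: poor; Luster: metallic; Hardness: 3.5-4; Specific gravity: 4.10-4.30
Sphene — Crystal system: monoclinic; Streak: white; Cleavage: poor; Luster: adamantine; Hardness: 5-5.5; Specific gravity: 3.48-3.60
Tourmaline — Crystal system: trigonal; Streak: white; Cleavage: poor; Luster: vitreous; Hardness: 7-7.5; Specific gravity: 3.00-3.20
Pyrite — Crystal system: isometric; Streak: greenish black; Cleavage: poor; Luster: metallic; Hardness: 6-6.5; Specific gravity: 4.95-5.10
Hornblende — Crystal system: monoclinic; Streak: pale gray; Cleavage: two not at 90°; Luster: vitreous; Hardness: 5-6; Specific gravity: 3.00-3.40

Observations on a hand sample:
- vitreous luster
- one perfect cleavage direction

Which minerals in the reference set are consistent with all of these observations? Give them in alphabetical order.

Barite, Biotite, Kyanite, Sillimanite, Topaz

Vitreous luster rules out Ilmenite, Zircon, Diamond, Chalcopyrite, Sphene, Pyrite.
One perfect cleavage direction eliminates Plagioclase, Halite, Tourmaline, Hornblende.
The minerals that satisfy all observations are Barite, Biotite, Kyanite, Sillimanite, Topaz.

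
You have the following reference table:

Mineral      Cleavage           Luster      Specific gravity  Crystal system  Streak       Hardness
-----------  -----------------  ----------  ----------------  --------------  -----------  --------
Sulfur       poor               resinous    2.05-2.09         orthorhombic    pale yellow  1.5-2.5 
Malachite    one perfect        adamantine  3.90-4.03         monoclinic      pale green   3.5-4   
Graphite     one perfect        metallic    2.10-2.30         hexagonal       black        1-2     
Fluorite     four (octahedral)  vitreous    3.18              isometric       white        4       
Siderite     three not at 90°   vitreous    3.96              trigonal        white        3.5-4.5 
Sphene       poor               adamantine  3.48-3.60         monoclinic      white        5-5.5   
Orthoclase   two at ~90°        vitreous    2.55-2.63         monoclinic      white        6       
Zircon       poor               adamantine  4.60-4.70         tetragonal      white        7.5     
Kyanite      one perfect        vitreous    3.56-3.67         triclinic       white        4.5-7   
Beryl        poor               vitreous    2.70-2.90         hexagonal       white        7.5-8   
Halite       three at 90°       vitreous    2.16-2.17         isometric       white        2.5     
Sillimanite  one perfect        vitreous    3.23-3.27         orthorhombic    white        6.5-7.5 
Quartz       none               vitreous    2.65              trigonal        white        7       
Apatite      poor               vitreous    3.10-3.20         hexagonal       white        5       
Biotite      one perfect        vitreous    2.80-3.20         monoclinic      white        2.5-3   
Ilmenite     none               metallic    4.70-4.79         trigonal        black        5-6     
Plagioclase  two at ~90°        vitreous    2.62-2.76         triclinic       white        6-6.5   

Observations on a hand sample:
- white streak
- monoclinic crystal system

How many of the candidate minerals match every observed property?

3

White streak excludes Sulfur, Malachite, Graphite, Ilmenite.
Monoclinic crystal system — only Sphene, Orthoclase, Biotite remain.
The minerals that satisfy all observations are Biotite, Orthoclase, Sphene.
That is 3 minerals.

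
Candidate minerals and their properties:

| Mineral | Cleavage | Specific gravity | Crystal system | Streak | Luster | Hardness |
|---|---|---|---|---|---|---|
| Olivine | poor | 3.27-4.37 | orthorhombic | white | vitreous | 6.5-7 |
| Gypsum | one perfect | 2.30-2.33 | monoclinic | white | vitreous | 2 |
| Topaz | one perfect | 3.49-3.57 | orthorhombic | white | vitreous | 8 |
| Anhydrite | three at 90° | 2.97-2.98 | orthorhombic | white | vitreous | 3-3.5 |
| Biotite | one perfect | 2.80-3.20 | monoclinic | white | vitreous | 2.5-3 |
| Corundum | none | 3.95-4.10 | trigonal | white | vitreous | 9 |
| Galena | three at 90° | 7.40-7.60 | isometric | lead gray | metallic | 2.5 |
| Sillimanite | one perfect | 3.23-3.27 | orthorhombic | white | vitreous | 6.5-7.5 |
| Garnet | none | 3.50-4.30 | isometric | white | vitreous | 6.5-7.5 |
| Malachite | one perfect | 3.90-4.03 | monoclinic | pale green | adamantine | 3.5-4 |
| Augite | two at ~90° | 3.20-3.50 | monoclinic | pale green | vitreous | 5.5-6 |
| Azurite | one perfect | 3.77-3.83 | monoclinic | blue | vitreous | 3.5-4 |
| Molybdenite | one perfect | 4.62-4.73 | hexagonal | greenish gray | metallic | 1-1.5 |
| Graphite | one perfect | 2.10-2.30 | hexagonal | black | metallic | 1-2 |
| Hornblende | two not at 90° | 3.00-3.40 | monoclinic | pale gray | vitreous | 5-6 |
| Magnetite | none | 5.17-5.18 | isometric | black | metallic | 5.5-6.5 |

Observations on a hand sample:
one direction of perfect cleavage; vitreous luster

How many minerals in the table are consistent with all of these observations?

One direction of perfect cleavage: leaves Gypsum, Topaz, Biotite, Sillimanite, Malachite, Azurite, Molybdenite, Graphite.
Vitreous luster excludes Malachite, Molybdenite, Graphite.
Remaining candidates: Azurite, Biotite, Gypsum, Sillimanite, Topaz.
That is 5 minerals.

5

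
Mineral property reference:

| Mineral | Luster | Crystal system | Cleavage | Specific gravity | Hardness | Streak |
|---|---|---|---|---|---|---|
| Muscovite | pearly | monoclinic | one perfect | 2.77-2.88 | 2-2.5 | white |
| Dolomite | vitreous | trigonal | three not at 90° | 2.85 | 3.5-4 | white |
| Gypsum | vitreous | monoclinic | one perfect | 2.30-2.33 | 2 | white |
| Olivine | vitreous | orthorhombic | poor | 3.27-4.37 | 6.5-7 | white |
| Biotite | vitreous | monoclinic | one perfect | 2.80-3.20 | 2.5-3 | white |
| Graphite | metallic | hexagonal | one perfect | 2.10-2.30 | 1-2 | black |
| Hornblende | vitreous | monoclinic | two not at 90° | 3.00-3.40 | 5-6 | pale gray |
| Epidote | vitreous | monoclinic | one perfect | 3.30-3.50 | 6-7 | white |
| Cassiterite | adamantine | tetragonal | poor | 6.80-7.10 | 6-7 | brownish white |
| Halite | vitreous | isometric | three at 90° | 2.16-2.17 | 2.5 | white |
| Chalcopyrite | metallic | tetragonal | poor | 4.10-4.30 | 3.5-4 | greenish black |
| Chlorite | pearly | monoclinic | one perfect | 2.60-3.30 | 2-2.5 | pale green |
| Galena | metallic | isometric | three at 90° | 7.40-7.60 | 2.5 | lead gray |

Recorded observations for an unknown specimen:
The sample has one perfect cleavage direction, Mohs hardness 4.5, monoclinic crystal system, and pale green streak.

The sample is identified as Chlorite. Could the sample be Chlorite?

One perfect cleavage direction — consistent with Chlorite (cleavage one perfect).
Mohs hardness 4.5 — Chlorite has hardness 2-2.5; inconsistent.
Monoclinic crystal system — consistent with Chlorite (monoclinic system).
Pale green streak — consistent with Chlorite (pale green streak).
Hardness alone is enough to reject Chlorite.

No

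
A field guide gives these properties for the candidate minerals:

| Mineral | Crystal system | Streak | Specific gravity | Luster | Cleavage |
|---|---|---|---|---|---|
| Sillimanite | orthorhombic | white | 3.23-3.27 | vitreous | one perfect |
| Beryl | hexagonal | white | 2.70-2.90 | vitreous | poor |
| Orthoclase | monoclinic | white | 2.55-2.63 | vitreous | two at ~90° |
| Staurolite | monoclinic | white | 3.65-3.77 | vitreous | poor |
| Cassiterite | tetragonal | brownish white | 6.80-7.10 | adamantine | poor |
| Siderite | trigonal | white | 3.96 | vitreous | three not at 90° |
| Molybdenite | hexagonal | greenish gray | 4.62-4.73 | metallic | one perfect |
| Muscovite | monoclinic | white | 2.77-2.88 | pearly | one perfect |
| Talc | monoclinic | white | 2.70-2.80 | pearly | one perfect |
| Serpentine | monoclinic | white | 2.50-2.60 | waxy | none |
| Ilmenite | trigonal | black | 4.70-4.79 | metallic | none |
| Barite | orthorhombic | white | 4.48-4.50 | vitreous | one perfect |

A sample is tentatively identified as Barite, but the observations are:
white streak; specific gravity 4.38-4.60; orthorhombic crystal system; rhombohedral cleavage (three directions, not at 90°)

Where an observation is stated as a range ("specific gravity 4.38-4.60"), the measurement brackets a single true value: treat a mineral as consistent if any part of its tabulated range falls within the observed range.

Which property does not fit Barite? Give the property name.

cleavage

White streak: Barite has white streak — within range.
Specific gravity 4.38-4.60: Barite has SG 4.48-4.50 — within range.
Orthorhombic crystal system: Barite has orthorhombic system — within range.
Rhombohedral cleavage (three directions, not at 90°): Barite has cleavage one perfect — outside the reference range.
The cleavage is the one property that does not fit.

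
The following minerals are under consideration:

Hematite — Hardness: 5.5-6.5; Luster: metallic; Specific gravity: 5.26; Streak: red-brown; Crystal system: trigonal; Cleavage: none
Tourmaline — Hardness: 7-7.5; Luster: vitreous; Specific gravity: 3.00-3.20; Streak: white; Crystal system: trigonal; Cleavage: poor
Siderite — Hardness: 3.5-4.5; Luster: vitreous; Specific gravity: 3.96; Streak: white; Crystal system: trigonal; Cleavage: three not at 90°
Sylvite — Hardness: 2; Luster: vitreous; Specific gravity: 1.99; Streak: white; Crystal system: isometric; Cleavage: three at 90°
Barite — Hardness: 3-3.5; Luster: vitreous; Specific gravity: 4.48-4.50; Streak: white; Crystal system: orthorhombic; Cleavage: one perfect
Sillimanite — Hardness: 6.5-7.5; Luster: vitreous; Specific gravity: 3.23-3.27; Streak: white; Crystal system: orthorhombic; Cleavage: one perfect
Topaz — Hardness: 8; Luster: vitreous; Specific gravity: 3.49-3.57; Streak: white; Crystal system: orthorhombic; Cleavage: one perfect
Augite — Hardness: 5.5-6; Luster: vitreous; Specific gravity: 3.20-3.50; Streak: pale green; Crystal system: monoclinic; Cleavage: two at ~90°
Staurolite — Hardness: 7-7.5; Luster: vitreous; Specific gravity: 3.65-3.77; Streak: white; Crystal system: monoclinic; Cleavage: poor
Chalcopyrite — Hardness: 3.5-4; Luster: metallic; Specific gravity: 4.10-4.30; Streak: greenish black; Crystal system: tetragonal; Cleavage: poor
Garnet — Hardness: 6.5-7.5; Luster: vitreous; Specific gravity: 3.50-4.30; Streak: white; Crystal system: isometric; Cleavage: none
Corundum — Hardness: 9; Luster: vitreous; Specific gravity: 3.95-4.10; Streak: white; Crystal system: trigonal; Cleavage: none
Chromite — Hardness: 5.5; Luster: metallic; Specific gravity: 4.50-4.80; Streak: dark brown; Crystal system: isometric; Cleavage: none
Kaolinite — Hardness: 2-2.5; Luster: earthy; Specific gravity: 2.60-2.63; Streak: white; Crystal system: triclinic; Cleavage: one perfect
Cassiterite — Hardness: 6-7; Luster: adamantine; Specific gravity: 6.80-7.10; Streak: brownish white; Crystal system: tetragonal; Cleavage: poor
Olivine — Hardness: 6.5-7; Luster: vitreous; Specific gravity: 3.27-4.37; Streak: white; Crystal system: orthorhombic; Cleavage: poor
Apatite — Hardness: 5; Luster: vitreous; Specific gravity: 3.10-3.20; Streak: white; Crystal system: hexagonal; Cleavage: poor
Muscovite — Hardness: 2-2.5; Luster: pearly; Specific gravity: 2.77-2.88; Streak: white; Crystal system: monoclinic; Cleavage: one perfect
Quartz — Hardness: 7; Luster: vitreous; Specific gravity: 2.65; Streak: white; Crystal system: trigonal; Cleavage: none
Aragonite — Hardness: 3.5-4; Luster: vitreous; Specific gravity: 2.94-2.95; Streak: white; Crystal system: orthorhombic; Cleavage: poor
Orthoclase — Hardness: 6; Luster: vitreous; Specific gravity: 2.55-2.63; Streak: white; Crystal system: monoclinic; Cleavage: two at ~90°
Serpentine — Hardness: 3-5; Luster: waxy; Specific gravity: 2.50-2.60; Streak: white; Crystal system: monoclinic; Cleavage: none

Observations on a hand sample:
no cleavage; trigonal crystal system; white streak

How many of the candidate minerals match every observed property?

No cleavage — leaves Hematite, Garnet, Corundum, Chromite, Quartz, Serpentine.
Trigonal crystal system is inconsistent with Garnet, Chromite, Serpentine.
White streak is inconsistent with Hematite.
Remaining candidates: Corundum, Quartz.
That is 2 minerals.

2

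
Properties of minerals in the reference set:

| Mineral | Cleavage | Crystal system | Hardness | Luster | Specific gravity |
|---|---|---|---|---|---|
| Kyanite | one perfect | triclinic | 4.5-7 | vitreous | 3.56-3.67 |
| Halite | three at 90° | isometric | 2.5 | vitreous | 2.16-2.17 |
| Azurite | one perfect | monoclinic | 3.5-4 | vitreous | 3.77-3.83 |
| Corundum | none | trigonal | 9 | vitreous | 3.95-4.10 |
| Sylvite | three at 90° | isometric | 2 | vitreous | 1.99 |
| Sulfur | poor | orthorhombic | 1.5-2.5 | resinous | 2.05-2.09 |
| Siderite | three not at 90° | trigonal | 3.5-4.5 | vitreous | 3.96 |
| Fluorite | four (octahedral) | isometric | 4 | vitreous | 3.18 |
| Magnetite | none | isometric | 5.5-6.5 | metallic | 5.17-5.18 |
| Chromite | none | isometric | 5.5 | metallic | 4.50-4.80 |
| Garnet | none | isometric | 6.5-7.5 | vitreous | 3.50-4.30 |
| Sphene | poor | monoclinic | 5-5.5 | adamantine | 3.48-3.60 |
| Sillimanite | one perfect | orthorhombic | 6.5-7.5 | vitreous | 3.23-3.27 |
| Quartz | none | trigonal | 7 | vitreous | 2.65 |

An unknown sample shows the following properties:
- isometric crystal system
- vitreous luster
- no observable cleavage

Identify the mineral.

Isometric crystal system: narrows the field to Halite, Sylvite, Fluorite, Magnetite, Chromite, Garnet.
Vitreous luster eliminates Magnetite, Chromite.
No observable cleavage: narrows the field to Garnet.
Only Garnet satisfies all observations.

Garnet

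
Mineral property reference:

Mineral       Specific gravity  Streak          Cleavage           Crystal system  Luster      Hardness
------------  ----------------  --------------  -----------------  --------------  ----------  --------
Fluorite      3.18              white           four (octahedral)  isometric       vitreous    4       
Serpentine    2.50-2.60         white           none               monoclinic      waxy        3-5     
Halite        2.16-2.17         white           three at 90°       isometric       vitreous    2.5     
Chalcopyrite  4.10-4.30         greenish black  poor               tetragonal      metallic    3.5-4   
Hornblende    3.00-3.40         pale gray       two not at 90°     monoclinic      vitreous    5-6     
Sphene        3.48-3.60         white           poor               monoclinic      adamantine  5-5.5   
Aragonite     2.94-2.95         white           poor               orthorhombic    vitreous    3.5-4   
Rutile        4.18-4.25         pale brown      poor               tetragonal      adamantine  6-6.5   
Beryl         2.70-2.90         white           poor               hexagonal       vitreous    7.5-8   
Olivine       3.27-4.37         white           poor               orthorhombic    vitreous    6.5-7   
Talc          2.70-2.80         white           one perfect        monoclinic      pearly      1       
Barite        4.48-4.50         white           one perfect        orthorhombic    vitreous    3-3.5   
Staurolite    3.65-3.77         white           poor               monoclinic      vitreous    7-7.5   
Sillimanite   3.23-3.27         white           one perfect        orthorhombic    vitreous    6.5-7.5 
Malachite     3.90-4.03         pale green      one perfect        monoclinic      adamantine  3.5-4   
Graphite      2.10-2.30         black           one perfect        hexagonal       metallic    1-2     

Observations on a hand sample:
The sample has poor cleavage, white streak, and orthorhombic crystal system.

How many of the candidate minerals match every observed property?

2

Poor cleavage — narrows the field to Chalcopyrite, Sphene, Aragonite, Rutile, Beryl, Olivine, Staurolite.
White streak is inconsistent with Chalcopyrite, Rutile.
Orthorhombic crystal system — Aragonite, Olivine remain.
Consistent with every observation: Aragonite, Olivine.
That is 2 minerals.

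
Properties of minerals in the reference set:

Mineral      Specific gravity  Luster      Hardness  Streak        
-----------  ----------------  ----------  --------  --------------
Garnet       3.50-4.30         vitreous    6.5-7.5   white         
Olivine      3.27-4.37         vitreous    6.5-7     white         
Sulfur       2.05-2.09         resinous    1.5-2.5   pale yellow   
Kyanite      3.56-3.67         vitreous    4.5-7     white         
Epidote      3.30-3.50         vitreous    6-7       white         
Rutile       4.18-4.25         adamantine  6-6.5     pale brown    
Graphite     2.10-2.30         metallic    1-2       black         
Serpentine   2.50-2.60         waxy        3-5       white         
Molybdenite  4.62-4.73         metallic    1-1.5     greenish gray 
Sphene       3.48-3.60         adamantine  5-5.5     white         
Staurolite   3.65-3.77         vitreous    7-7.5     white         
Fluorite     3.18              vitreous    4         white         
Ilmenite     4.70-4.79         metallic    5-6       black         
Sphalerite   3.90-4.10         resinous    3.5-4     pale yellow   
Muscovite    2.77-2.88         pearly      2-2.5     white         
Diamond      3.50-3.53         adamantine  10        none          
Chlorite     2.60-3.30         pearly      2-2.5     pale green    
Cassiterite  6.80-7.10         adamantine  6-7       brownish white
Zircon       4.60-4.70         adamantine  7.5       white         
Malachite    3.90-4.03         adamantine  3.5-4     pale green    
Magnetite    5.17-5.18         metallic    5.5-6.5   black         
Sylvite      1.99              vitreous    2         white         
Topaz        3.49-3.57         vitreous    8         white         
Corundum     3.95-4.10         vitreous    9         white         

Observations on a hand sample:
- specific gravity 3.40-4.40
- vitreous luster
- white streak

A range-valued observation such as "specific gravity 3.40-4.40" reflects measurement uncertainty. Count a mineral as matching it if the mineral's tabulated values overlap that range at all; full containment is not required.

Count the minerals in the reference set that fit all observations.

7

Specific gravity 3.40-4.40: only Garnet, Olivine, Kyanite, Epidote, Rutile, Sphene, Staurolite, Sphalerite, Diamond, Malachite, Topaz, Corundum remain.
Vitreous luster excludes Rutile, Sphene, Sphalerite, Diamond, Malachite.
White streak: no further eliminations.
The minerals that satisfy all observations are Corundum, Epidote, Garnet, Kyanite, Olivine, Staurolite, Topaz.
That is 7 minerals.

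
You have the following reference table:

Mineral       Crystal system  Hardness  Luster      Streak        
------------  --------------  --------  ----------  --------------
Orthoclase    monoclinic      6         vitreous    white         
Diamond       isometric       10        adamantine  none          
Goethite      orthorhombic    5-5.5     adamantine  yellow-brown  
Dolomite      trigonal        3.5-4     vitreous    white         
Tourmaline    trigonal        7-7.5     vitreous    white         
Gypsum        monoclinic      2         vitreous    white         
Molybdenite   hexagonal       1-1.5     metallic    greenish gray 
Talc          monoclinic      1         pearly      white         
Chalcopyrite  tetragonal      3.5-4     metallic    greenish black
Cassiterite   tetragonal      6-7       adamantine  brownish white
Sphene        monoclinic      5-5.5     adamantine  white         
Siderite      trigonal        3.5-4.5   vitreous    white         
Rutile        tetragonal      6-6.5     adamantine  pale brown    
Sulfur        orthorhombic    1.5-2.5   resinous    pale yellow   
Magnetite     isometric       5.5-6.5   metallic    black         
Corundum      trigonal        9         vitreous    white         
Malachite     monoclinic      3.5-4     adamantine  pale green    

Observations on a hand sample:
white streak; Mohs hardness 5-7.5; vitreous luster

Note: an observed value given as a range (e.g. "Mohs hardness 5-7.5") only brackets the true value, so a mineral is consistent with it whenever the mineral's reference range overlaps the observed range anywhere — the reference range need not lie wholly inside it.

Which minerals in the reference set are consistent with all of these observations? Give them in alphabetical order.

White streak: only Orthoclase, Dolomite, Tourmaline, Gypsum, Talc, Sphene, Siderite, Corundum remain.
Mohs hardness 5-7.5: only Orthoclase, Tourmaline, Sphene remain.
Vitreous luster eliminates Sphene.
The minerals that satisfy all observations are Orthoclase, Tourmaline.

Orthoclase, Tourmaline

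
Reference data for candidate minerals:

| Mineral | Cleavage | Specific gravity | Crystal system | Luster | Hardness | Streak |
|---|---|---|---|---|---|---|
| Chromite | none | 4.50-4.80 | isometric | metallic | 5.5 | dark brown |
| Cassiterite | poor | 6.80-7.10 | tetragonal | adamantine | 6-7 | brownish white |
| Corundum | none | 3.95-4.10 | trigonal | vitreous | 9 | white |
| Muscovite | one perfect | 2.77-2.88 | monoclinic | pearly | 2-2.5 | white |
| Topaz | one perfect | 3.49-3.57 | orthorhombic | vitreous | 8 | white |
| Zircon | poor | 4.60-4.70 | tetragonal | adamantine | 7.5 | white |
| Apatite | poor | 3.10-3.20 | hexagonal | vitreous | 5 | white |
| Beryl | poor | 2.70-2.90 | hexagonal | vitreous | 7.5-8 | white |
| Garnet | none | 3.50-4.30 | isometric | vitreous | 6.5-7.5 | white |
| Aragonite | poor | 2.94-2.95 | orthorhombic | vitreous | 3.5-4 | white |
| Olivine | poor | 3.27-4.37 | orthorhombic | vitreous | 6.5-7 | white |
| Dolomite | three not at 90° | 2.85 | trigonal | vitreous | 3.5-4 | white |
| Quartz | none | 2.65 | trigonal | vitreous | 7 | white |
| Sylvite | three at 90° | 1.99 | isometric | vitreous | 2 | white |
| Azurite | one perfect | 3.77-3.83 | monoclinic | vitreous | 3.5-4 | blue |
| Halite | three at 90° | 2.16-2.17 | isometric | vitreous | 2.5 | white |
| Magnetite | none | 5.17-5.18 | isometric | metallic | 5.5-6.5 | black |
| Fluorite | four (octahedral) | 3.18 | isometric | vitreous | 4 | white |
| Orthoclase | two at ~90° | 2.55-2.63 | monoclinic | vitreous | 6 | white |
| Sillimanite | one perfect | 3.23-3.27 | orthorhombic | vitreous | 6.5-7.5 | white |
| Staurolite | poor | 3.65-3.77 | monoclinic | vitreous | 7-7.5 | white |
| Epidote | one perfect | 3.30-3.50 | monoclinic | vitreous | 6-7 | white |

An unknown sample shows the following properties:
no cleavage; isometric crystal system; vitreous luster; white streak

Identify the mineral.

No cleavage — leaves Chromite, Corundum, Garnet, Quartz, Magnetite.
Isometric crystal system rules out Corundum, Quartz.
Vitreous luster — Garnet remains.
White streak — consistent with all remaining minerals.
The only mineral consistent with every observation is Garnet.

Garnet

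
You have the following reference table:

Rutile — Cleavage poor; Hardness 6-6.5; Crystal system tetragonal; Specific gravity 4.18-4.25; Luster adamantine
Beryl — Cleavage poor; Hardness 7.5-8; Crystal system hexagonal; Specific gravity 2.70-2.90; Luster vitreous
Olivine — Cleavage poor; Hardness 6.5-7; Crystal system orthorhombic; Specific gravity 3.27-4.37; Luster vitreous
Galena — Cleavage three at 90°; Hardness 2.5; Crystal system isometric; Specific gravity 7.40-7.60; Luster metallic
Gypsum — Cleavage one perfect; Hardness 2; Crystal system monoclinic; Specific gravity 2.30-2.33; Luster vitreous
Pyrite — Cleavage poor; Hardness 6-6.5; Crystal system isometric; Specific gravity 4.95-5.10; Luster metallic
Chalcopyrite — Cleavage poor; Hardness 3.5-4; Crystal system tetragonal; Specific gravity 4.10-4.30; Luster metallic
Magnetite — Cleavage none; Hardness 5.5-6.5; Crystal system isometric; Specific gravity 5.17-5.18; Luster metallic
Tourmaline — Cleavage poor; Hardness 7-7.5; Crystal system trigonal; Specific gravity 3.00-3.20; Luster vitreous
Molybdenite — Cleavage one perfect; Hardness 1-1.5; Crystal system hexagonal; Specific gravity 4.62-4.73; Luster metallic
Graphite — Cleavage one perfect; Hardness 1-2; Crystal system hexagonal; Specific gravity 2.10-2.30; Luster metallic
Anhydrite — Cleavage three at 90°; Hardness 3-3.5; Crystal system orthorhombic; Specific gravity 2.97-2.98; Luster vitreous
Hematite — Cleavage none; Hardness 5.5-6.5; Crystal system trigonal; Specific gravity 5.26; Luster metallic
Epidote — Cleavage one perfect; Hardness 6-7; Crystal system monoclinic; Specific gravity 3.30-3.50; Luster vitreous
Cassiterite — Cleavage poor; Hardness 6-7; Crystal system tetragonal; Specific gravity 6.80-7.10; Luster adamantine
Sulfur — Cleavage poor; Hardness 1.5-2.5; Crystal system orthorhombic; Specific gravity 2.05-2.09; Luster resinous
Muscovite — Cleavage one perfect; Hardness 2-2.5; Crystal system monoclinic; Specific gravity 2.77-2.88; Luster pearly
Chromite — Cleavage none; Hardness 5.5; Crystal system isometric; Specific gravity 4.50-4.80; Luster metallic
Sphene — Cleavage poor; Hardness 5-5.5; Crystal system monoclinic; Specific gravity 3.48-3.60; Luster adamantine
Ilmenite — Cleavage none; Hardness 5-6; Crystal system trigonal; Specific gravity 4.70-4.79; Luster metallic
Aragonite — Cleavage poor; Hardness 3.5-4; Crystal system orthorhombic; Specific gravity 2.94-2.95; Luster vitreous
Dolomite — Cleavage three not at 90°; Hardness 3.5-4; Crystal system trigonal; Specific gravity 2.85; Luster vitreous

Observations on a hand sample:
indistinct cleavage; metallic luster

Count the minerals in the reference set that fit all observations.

2

Indistinct cleavage: only Rutile, Beryl, Olivine, Pyrite, Chalcopyrite, Tourmaline, Cassiterite, Sulfur, Sphene, Aragonite remain.
Metallic luster: leaves Pyrite, Chalcopyrite.
The minerals that satisfy all observations are Chalcopyrite, Pyrite.
That is 2 minerals.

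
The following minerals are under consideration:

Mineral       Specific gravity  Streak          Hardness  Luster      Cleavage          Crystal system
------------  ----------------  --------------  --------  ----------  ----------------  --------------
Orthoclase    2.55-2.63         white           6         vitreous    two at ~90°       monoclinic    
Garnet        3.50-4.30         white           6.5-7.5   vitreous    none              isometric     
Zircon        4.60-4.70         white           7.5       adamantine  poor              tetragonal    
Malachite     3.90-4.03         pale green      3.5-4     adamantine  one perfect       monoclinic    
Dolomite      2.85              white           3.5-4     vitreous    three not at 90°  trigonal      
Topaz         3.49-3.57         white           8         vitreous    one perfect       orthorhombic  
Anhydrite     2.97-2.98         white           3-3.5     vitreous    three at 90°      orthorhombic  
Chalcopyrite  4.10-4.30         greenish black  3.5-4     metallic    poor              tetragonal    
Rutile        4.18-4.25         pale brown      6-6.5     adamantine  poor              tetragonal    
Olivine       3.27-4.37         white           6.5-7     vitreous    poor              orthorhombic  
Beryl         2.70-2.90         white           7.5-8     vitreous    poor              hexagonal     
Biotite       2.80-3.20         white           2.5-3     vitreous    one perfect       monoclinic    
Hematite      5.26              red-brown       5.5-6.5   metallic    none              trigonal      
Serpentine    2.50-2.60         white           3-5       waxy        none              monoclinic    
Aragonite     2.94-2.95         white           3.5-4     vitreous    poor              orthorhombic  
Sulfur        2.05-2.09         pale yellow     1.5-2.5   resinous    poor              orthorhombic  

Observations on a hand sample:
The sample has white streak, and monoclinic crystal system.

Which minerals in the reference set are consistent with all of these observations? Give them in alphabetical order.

White streak rules out Malachite, Chalcopyrite, Rutile, Hematite, Sulfur.
Monoclinic crystal system — Orthoclase, Biotite, Serpentine remain.
The minerals that satisfy all observations are Biotite, Orthoclase, Serpentine.

Biotite, Orthoclase, Serpentine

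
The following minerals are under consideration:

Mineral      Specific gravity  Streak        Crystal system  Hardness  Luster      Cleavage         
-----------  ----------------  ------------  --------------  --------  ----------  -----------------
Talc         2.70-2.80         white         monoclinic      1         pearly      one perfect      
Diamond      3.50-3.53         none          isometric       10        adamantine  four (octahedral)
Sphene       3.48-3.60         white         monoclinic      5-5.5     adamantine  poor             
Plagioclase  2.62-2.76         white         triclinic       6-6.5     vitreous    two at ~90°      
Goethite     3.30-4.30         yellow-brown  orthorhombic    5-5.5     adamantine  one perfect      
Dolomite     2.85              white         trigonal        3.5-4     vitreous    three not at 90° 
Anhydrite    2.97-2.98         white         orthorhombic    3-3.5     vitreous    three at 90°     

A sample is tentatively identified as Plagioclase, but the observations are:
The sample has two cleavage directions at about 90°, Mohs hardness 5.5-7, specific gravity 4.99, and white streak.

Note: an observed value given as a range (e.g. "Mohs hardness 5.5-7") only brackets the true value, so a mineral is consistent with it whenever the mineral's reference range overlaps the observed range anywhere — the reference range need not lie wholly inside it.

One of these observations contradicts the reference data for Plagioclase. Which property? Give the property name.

specific gravity

Two cleavage directions at about 90°: Plagioclase has cleavage two at ~90° — consistent.
Mohs hardness 5.5-7: Plagioclase has hardness 6-6.5 — consistent.
Specific gravity 4.99: Plagioclase has SG 2.62-2.76 — outside the reference range.
White streak: Plagioclase has white streak — consistent.
The specific gravity is the one property that does not fit.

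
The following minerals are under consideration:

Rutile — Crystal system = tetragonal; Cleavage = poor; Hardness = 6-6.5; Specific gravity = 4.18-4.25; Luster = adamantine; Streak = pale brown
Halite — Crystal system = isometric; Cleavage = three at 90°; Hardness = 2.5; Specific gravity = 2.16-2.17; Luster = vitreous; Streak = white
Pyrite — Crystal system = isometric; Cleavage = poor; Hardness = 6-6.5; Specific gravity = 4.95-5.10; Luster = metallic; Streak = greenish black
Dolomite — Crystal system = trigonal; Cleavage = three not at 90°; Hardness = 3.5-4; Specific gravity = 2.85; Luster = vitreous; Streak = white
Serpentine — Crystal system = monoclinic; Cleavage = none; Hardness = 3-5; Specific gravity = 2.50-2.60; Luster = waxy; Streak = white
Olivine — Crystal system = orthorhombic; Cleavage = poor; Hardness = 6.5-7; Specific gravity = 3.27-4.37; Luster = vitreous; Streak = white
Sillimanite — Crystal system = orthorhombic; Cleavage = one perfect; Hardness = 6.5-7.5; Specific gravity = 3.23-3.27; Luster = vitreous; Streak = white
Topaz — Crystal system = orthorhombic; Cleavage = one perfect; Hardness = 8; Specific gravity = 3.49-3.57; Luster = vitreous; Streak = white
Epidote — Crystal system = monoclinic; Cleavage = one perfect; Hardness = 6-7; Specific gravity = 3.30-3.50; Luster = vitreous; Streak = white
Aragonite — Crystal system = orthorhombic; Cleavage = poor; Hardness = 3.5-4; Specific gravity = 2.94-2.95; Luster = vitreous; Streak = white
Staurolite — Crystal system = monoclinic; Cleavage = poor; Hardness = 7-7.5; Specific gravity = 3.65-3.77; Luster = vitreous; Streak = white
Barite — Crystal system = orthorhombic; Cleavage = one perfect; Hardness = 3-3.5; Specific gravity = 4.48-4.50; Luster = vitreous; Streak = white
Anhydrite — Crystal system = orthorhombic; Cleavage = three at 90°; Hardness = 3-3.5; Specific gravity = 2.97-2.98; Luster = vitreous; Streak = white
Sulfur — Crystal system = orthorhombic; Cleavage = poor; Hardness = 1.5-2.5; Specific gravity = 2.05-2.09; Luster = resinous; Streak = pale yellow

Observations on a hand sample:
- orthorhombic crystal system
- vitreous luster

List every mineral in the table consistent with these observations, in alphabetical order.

Anhydrite, Aragonite, Barite, Olivine, Sillimanite, Topaz

Orthorhombic crystal system — narrows the field to Olivine, Sillimanite, Topaz, Aragonite, Barite, Anhydrite, Sulfur.
Vitreous luster eliminates Sulfur.
Consistent with every observation: Anhydrite, Aragonite, Barite, Olivine, Sillimanite, Topaz.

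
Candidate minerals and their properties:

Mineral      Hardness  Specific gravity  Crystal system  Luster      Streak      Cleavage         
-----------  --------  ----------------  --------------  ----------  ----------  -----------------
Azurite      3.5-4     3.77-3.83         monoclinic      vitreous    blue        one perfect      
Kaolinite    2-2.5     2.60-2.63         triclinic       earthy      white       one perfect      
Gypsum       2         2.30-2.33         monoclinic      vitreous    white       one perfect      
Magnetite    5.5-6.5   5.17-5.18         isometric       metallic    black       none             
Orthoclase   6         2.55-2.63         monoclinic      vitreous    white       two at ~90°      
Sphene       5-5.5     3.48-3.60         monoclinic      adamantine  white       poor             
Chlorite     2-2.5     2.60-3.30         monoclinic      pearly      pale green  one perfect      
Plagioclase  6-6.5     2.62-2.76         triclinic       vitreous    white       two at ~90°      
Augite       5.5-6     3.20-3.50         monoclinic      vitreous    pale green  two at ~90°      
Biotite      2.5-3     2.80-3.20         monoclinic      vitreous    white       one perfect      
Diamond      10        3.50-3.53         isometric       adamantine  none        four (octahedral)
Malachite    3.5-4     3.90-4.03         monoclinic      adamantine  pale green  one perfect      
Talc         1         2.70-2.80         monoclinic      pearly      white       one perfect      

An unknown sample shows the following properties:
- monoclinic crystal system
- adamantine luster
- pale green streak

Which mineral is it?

Monoclinic crystal system rules out Kaolinite, Magnetite, Plagioclase, Diamond.
Adamantine luster: Sphene, Malachite remain.
Pale green streak is inconsistent with Sphene.
Only Malachite satisfies all observations.

Malachite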